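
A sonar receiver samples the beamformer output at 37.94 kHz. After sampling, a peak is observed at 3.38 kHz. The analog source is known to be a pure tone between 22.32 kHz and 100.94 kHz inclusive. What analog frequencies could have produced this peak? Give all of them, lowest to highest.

Frequencies that alias to 3.38 kHz are k·fs ± 3.38 kHz for integer k ≥ 0.
k=0: 3.38 kHz.
k=1: 34.56 kHz, 41.32 kHz.
k=2: 72.5 kHz, 79.26 kHz.
k=3: 110.44 kHz, 117.2 kHz.
Within [22.32 kHz, 100.94 kHz]: 34.56 kHz, 41.32 kHz, 72.5 kHz, 79.26 kHz.

34.56 kHz, 41.32 kHz, 72.5 kHz, 79.26 kHz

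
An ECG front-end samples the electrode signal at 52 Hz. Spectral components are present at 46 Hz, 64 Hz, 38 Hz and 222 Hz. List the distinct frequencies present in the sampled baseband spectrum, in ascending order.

fs/2 = 26 Hz.
46 Hz > fs/2 = 26 Hz, folds to fs − 46 Hz = 6 Hz.
64 Hz mod fs = 12 Hz.
12 Hz ≤ fs/2 = 26 Hz, appears at 12 Hz.
38 Hz > fs/2 = 26 Hz, folds to fs − 38 Hz = 14 Hz.
222 Hz mod fs = 14 Hz.
14 Hz ≤ fs/2 = 26 Hz, appears at 14 Hz.
Distinct values: {6 Hz, 12 Hz, 14 Hz}.

6 Hz, 12 Hz, 14 Hz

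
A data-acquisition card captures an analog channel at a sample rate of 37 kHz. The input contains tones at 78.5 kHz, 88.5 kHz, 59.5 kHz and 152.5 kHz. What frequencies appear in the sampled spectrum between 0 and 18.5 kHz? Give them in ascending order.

fs/2 = 18.5 kHz.
78.5 kHz mod fs = 4.5 kHz.
4.5 kHz ≤ fs/2 = 18.5 kHz, appears at 4.5 kHz.
88.5 kHz mod fs = 14.5 kHz.
14.5 kHz ≤ fs/2 = 18.5 kHz, appears at 14.5 kHz.
59.5 kHz mod fs = 22.5 kHz.
22.5 kHz > fs/2 = 18.5 kHz, folds to fs − 22.5 kHz = 14.5 kHz.
152.5 kHz mod fs = 4.5 kHz.
4.5 kHz ≤ fs/2 = 18.5 kHz, appears at 4.5 kHz.
Distinct values: {4.5 kHz, 14.5 kHz}.

4.5 kHz, 14.5 kHz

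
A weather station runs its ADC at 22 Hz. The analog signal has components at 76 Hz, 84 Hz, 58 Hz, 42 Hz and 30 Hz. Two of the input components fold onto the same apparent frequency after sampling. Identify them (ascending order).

fs/2 = 11 Hz.
76 Hz mod fs = 10 Hz.
10 Hz ≤ fs/2 = 11 Hz, appears at 10 Hz.
84 Hz mod fs = 18 Hz.
18 Hz > fs/2 = 11 Hz, folds to fs − 18 Hz = 4 Hz.
58 Hz mod fs = 14 Hz.
14 Hz > fs/2 = 11 Hz, folds to fs − 14 Hz = 8 Hz.
42 Hz mod fs = 20 Hz.
20 Hz > fs/2 = 11 Hz, folds to fs − 20 Hz = 2 Hz.
30 Hz mod fs = 8 Hz.
8 Hz ≤ fs/2 = 11 Hz, appears at 8 Hz.
30 Hz and 58 Hz both map to 8 Hz.

30 Hz, 58 Hz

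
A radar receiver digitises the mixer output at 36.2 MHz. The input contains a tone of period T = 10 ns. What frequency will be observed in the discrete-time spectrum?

T = 10 ns → f = 1/T = 100 MHz.
100 MHz mod fs = 27.6 MHz.
27.6 MHz > fs/2 = 18.1 MHz, folds to fs − 27.6 MHz = 8.6 MHz.

8.6 MHz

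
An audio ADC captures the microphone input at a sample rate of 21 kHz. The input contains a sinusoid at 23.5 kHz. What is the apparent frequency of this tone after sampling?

2.5 kHz

23.5 kHz mod fs = 2.5 kHz.
2.5 kHz ≤ fs/2 = 10.5 kHz, appears at 2.5 kHz.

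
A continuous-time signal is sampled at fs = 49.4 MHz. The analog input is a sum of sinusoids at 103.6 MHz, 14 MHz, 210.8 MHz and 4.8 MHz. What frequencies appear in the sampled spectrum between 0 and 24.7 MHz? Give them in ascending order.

fs/2 = 24.7 MHz.
103.6 MHz mod fs = 4.8 MHz.
4.8 MHz ≤ fs/2 = 24.7 MHz, appears at 4.8 MHz.
14 MHz ≤ fs/2 = 24.7 MHz, passes unchanged.
210.8 MHz mod fs = 13.2 MHz.
13.2 MHz ≤ fs/2 = 24.7 MHz, appears at 13.2 MHz.
4.8 MHz ≤ fs/2 = 24.7 MHz, passes unchanged.
Distinct values: {4.8 MHz, 13.2 MHz, 14 MHz}.

4.8 MHz, 13.2 MHz, 14 MHz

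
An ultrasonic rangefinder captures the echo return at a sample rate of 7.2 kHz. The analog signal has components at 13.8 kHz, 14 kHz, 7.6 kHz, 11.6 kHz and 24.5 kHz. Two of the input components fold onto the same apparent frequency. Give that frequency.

0.4 kHz

fs/2 = 3.6 kHz.
13.8 kHz mod fs = 6.6 kHz.
6.6 kHz > fs/2 = 3.6 kHz, folds to fs − 6.6 kHz = 0.6 kHz.
14 kHz mod fs = 6.8 kHz.
6.8 kHz > fs/2 = 3.6 kHz, folds to fs − 6.8 kHz = 0.4 kHz.
7.6 kHz mod fs = 0.4 kHz.
0.4 kHz ≤ fs/2 = 3.6 kHz, appears at 0.4 kHz.
11.6 kHz mod fs = 4.4 kHz.
4.4 kHz > fs/2 = 3.6 kHz, folds to fs − 4.4 kHz = 2.8 kHz.
24.5 kHz mod fs = 2.9 kHz.
2.9 kHz ≤ fs/2 = 3.6 kHz, appears at 2.9 kHz.
7.6 kHz and 14 kHz both map to 0.4 kHz.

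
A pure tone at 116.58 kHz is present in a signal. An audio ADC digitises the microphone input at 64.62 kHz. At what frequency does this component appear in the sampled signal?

116.58 kHz mod fs = 51.96 kHz.
51.96 kHz > fs/2 = 32.31 kHz, folds to fs − 51.96 kHz = 12.66 kHz.

12.66 kHz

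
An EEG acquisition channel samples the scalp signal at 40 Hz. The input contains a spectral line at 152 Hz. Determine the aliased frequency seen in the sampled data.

152 Hz mod fs = 32 Hz.
32 Hz > fs/2 = 20 Hz, folds to fs − 32 Hz = 8 Hz.

8 Hz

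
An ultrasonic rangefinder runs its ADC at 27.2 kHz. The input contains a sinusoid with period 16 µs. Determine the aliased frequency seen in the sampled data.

8.1 kHz

T = 16 µs → f = 1/T = 62.5 kHz.
62.5 kHz mod fs = 8.1 kHz.
8.1 kHz ≤ fs/2 = 13.6 kHz, appears at 8.1 kHz.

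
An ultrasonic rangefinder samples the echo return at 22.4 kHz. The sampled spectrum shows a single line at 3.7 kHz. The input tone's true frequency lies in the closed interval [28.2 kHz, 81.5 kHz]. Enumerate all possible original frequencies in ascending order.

41.1 kHz, 48.5 kHz, 63.5 kHz, 70.9 kHz

Frequencies that alias to 3.7 kHz are k·fs ± 3.7 kHz for integer k ≥ 0.
k=0: 3.7 kHz.
k=1: 18.7 kHz, 26.1 kHz.
k=2: 41.1 kHz, 48.5 kHz.
k=3: 63.5 kHz, 70.9 kHz.
k=4: 85.9 kHz, 93.3 kHz.
Within [28.2 kHz, 81.5 kHz]: 41.1 kHz, 48.5 kHz, 63.5 kHz, 70.9 kHz.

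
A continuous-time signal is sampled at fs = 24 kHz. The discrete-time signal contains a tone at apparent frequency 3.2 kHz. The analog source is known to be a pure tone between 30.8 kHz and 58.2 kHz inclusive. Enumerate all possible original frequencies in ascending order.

44.8 kHz, 51.2 kHz

Frequencies that alias to 3.2 kHz are k·fs ± 3.2 kHz for integer k ≥ 0.
k=0: 3.2 kHz.
k=1: 20.8 kHz, 27.2 kHz.
k=2: 44.8 kHz, 51.2 kHz.
k=3: 68.8 kHz, 75.2 kHz.
Within [30.8 kHz, 58.2 kHz]: 44.8 kHz, 51.2 kHz.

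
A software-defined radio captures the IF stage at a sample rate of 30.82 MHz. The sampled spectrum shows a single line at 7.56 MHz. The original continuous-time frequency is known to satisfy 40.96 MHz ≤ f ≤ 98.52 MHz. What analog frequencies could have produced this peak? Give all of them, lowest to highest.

Frequencies that alias to 7.56 MHz are k·fs ± 7.56 MHz for integer k ≥ 0.
k=0: 7.56 MHz.
k=1: 23.26 MHz, 38.38 MHz.
k=2: 54.08 MHz, 69.2 MHz.
k=3: 84.9 MHz, 100.02 MHz.
k=4: 115.72 MHz, 130.84 MHz.
Within [40.96 MHz, 98.52 MHz]: 54.08 MHz, 69.2 MHz, 84.9 MHz.

54.08 MHz, 69.2 MHz, 84.9 MHz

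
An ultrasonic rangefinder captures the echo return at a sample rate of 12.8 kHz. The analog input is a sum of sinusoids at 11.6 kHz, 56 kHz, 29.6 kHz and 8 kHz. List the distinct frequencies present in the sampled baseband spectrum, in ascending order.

fs/2 = 6.4 kHz.
11.6 kHz > fs/2 = 6.4 kHz, folds to fs − 11.6 kHz = 1.2 kHz.
56 kHz mod fs = 4.8 kHz.
4.8 kHz ≤ fs/2 = 6.4 kHz, appears at 4.8 kHz.
29.6 kHz mod fs = 4 kHz.
4 kHz ≤ fs/2 = 6.4 kHz, appears at 4 kHz.
8 kHz > fs/2 = 6.4 kHz, folds to fs − 8 kHz = 4.8 kHz.
Distinct values: {1.2 kHz, 4 kHz, 4.8 kHz}.

1.2 kHz, 4 kHz, 4.8 kHz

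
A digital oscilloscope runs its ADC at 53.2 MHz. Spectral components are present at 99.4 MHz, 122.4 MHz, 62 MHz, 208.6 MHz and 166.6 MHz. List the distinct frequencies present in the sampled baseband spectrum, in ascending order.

4.2 MHz, 7 MHz, 8.8 MHz, 16 MHz

fs/2 = 26.6 MHz.
99.4 MHz mod fs = 46.2 MHz.
46.2 MHz > fs/2 = 26.6 MHz, folds to fs − 46.2 MHz = 7 MHz.
122.4 MHz mod fs = 16 MHz.
16 MHz ≤ fs/2 = 26.6 MHz, appears at 16 MHz.
62 MHz mod fs = 8.8 MHz.
8.8 MHz ≤ fs/2 = 26.6 MHz, appears at 8.8 MHz.
208.6 MHz mod fs = 49 MHz.
49 MHz > fs/2 = 26.6 MHz, folds to fs − 49 MHz = 4.2 MHz.
166.6 MHz mod fs = 7 MHz.
7 MHz ≤ fs/2 = 26.6 MHz, appears at 7 MHz.
Distinct values: {4.2 MHz, 7 MHz, 8.8 MHz, 16 MHz}.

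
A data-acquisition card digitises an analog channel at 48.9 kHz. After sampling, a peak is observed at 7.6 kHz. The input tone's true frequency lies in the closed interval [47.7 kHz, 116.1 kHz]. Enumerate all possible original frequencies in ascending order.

Frequencies that alias to 7.6 kHz are k·fs ± 7.6 kHz for integer k ≥ 0.
k=0: 7.6 kHz.
k=1: 41.3 kHz, 56.5 kHz.
k=2: 90.2 kHz, 105.4 kHz.
k=3: 139.1 kHz, 154.3 kHz.
Within [47.7 kHz, 116.1 kHz]: 56.5 kHz, 90.2 kHz, 105.4 kHz.

56.5 kHz, 90.2 kHz, 105.4 kHz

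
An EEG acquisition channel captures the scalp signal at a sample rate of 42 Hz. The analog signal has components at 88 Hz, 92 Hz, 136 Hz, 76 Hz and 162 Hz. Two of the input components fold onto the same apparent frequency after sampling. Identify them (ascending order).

fs/2 = 21 Hz.
88 Hz mod fs = 4 Hz.
4 Hz ≤ fs/2 = 21 Hz, appears at 4 Hz.
92 Hz mod fs = 8 Hz.
8 Hz ≤ fs/2 = 21 Hz, appears at 8 Hz.
136 Hz mod fs = 10 Hz.
10 Hz ≤ fs/2 = 21 Hz, appears at 10 Hz.
76 Hz mod fs = 34 Hz.
34 Hz > fs/2 = 21 Hz, folds to fs − 34 Hz = 8 Hz.
162 Hz mod fs = 36 Hz.
36 Hz > fs/2 = 21 Hz, folds to fs − 36 Hz = 6 Hz.
76 Hz and 92 Hz both map to 8 Hz.

76 Hz, 92 Hz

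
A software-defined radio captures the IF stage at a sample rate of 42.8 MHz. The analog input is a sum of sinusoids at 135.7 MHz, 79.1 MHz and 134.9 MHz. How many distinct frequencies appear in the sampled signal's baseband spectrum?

2

fs/2 = 21.4 MHz.
135.7 MHz mod fs = 7.3 MHz.
7.3 MHz ≤ fs/2 = 21.4 MHz, appears at 7.3 MHz.
79.1 MHz mod fs = 36.3 MHz.
36.3 MHz > fs/2 = 21.4 MHz, folds to fs − 36.3 MHz = 6.5 MHz.
134.9 MHz mod fs = 6.5 MHz.
6.5 MHz ≤ fs/2 = 21.4 MHz, appears at 6.5 MHz.
Distinct values: {6.5 MHz, 7.3 MHz} → 2.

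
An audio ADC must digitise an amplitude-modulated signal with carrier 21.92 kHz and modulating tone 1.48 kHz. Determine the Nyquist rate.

AM sidebands sit at fc ± fm = 20.44 kHz and 23.4 kHz.
Highest-frequency component: 23.4 kHz.
Nyquist rate = 2 × 23.4 kHz = 46.8 kHz.

46.8 kHz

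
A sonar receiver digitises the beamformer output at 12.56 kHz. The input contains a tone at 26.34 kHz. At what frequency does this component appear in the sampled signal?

1.22 kHz

26.34 kHz mod fs = 1.22 kHz.
1.22 kHz ≤ fs/2 = 6.28 kHz, appears at 1.22 kHz.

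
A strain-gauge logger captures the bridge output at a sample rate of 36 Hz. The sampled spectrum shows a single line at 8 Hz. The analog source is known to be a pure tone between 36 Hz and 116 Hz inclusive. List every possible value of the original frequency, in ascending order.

44 Hz, 64 Hz, 80 Hz, 100 Hz, 116 Hz

Frequencies that alias to 8 Hz are k·fs ± 8 Hz for integer k ≥ 0.
k=0: 8 Hz.
k=1: 28 Hz, 44 Hz.
k=2: 64 Hz, 80 Hz.
k=3: 100 Hz, 116 Hz.
k=4: 136 Hz, 152 Hz.
Within [36 Hz, 116 Hz]: 44 Hz, 64 Hz, 80 Hz, 100 Hz, 116 Hz.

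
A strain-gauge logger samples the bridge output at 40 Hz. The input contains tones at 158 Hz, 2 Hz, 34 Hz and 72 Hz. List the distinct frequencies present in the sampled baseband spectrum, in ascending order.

2 Hz, 6 Hz, 8 Hz

fs/2 = 20 Hz.
158 Hz mod fs = 38 Hz.
38 Hz > fs/2 = 20 Hz, folds to fs − 38 Hz = 2 Hz.
2 Hz ≤ fs/2 = 20 Hz, passes unchanged.
34 Hz > fs/2 = 20 Hz, folds to fs − 34 Hz = 6 Hz.
72 Hz mod fs = 32 Hz.
32 Hz > fs/2 = 20 Hz, folds to fs − 32 Hz = 8 Hz.
Distinct values: {2 Hz, 6 Hz, 8 Hz}.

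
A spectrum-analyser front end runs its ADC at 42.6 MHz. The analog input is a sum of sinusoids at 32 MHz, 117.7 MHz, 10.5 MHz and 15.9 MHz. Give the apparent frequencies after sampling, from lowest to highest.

10.1 MHz, 10.5 MHz, 10.6 MHz, 15.9 MHz

fs/2 = 21.3 MHz.
32 MHz > fs/2 = 21.3 MHz, folds to fs − 32 MHz = 10.6 MHz.
117.7 MHz mod fs = 32.5 MHz.
32.5 MHz > fs/2 = 21.3 MHz, folds to fs − 32.5 MHz = 10.1 MHz.
10.5 MHz ≤ fs/2 = 21.3 MHz, passes unchanged.
15.9 MHz ≤ fs/2 = 21.3 MHz, passes unchanged.
Distinct values: {10.1 MHz, 10.5 MHz, 10.6 MHz, 15.9 MHz}.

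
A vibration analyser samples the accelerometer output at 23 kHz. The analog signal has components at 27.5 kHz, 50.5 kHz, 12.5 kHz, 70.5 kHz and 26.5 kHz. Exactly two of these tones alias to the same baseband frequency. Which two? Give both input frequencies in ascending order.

27.5 kHz, 50.5 kHz

fs/2 = 11.5 kHz.
27.5 kHz mod fs = 4.5 kHz.
4.5 kHz ≤ fs/2 = 11.5 kHz, appears at 4.5 kHz.
50.5 kHz mod fs = 4.5 kHz.
4.5 kHz ≤ fs/2 = 11.5 kHz, appears at 4.5 kHz.
12.5 kHz > fs/2 = 11.5 kHz, folds to fs − 12.5 kHz = 10.5 kHz.
70.5 kHz mod fs = 1.5 kHz.
1.5 kHz ≤ fs/2 = 11.5 kHz, appears at 1.5 kHz.
26.5 kHz mod fs = 3.5 kHz.
3.5 kHz ≤ fs/2 = 11.5 kHz, appears at 3.5 kHz.
27.5 kHz and 50.5 kHz both map to 4.5 kHz.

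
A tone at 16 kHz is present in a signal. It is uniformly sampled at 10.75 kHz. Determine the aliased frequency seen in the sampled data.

5.25 kHz

16 kHz mod fs = 5.25 kHz.
5.25 kHz ≤ fs/2 = 5.375 kHz, appears at 5.25 kHz.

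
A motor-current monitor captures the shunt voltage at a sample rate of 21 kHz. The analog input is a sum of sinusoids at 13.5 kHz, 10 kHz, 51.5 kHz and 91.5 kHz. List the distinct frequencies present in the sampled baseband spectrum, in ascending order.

fs/2 = 10.5 kHz.
13.5 kHz > fs/2 = 10.5 kHz, folds to fs − 13.5 kHz = 7.5 kHz.
10 kHz ≤ fs/2 = 10.5 kHz, passes unchanged.
51.5 kHz mod fs = 9.5 kHz.
9.5 kHz ≤ fs/2 = 10.5 kHz, appears at 9.5 kHz.
91.5 kHz mod fs = 7.5 kHz.
7.5 kHz ≤ fs/2 = 10.5 kHz, appears at 7.5 kHz.
Distinct values: {7.5 kHz, 9.5 kHz, 10 kHz}.

7.5 kHz, 9.5 kHz, 10 kHz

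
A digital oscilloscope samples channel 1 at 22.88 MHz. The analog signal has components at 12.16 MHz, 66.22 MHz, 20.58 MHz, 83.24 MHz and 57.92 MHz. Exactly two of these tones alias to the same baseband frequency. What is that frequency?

fs/2 = 11.44 MHz.
12.16 MHz > fs/2 = 11.44 MHz, folds to fs − 12.16 MHz = 10.72 MHz.
66.22 MHz mod fs = 20.46 MHz.
20.46 MHz > fs/2 = 11.44 MHz, folds to fs − 20.46 MHz = 2.42 MHz.
20.58 MHz > fs/2 = 11.44 MHz, folds to fs − 20.58 MHz = 2.3 MHz.
83.24 MHz mod fs = 14.6 MHz.
14.6 MHz > fs/2 = 11.44 MHz, folds to fs − 14.6 MHz = 8.28 MHz.
57.92 MHz mod fs = 12.16 MHz.
12.16 MHz > fs/2 = 11.44 MHz, folds to fs − 12.16 MHz = 10.72 MHz.
12.16 MHz and 57.92 MHz both map to 10.72 MHz.

10.72 MHz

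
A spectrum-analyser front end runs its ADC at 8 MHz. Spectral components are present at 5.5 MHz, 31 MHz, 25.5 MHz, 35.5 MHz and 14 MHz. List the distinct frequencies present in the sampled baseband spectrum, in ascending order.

1 MHz, 1.5 MHz, 2 MHz, 2.5 MHz, 3.5 MHz

fs/2 = 4 MHz.
5.5 MHz > fs/2 = 4 MHz, folds to fs − 5.5 MHz = 2.5 MHz.
31 MHz mod fs = 7 MHz.
7 MHz > fs/2 = 4 MHz, folds to fs − 7 MHz = 1 MHz.
25.5 MHz mod fs = 1.5 MHz.
1.5 MHz ≤ fs/2 = 4 MHz, appears at 1.5 MHz.
35.5 MHz mod fs = 3.5 MHz.
3.5 MHz ≤ fs/2 = 4 MHz, appears at 3.5 MHz.
14 MHz mod fs = 6 MHz.
6 MHz > fs/2 = 4 MHz, folds to fs − 6 MHz = 2 MHz.
Distinct values: {1 MHz, 1.5 MHz, 2 MHz, 2.5 MHz, 3.5 MHz}.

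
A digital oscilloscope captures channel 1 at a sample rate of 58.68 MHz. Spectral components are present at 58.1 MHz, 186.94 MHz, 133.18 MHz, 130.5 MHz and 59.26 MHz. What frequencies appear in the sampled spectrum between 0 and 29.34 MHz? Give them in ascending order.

0.58 MHz, 10.9 MHz, 13.14 MHz, 15.82 MHz

fs/2 = 29.34 MHz.
58.1 MHz > fs/2 = 29.34 MHz, folds to fs − 58.1 MHz = 0.58 MHz.
186.94 MHz mod fs = 10.9 MHz.
10.9 MHz ≤ fs/2 = 29.34 MHz, appears at 10.9 MHz.
133.18 MHz mod fs = 15.82 MHz.
15.82 MHz ≤ fs/2 = 29.34 MHz, appears at 15.82 MHz.
130.5 MHz mod fs = 13.14 MHz.
13.14 MHz ≤ fs/2 = 29.34 MHz, appears at 13.14 MHz.
59.26 MHz mod fs = 0.58 MHz.
0.58 MHz ≤ fs/2 = 29.34 MHz, appears at 0.58 MHz.
Distinct values: {0.58 MHz, 10.9 MHz, 13.14 MHz, 15.82 MHz}.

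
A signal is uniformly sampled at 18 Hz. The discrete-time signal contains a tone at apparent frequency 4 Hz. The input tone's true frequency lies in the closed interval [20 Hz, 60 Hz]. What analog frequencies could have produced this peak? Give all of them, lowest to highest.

Frequencies that alias to 4 Hz are k·fs ± 4 Hz for integer k ≥ 0.
k=0: 4 Hz.
k=1: 14 Hz, 22 Hz.
k=2: 32 Hz, 40 Hz.
k=3: 50 Hz, 58 Hz.
k=4: 68 Hz, 76 Hz.
Within [20 Hz, 60 Hz]: 22 Hz, 32 Hz, 40 Hz, 50 Hz, 58 Hz.

22 Hz, 32 Hz, 40 Hz, 50 Hz, 58 Hz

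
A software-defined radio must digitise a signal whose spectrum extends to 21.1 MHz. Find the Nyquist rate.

42.2 MHz

Nyquist rate = 2 × 21.1 MHz = 42.2 MHz.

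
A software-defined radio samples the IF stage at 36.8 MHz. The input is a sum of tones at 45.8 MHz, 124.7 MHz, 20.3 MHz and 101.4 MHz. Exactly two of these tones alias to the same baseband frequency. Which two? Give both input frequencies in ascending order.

fs/2 = 18.4 MHz.
45.8 MHz mod fs = 9 MHz.
9 MHz ≤ fs/2 = 18.4 MHz, appears at 9 MHz.
124.7 MHz mod fs = 14.3 MHz.
14.3 MHz ≤ fs/2 = 18.4 MHz, appears at 14.3 MHz.
20.3 MHz > fs/2 = 18.4 MHz, folds to fs − 20.3 MHz = 16.5 MHz.
101.4 MHz mod fs = 27.8 MHz.
27.8 MHz > fs/2 = 18.4 MHz, folds to fs − 27.8 MHz = 9 MHz.
45.8 MHz and 101.4 MHz both map to 9 MHz.

45.8 MHz, 101.4 MHz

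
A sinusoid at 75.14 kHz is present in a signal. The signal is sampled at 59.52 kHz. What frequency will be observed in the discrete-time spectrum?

15.62 kHz

75.14 kHz mod fs = 15.62 kHz.
15.62 kHz ≤ fs/2 = 29.76 kHz, appears at 15.62 kHz.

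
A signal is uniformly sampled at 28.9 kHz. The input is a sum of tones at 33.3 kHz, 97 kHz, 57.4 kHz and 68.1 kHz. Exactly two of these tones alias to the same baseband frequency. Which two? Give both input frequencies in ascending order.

fs/2 = 14.45 kHz.
33.3 kHz mod fs = 4.4 kHz.
4.4 kHz ≤ fs/2 = 14.45 kHz, appears at 4.4 kHz.
97 kHz mod fs = 10.3 kHz.
10.3 kHz ≤ fs/2 = 14.45 kHz, appears at 10.3 kHz.
57.4 kHz mod fs = 28.5 kHz.
28.5 kHz > fs/2 = 14.45 kHz, folds to fs − 28.5 kHz = 0.4 kHz.
68.1 kHz mod fs = 10.3 kHz.
10.3 kHz ≤ fs/2 = 14.45 kHz, appears at 10.3 kHz.
68.1 kHz and 97 kHz both map to 10.3 kHz.

68.1 kHz, 97 kHz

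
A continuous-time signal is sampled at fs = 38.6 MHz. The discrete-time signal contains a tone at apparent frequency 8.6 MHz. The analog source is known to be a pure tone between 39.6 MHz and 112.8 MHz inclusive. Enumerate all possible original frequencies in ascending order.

Frequencies that alias to 8.6 MHz are k·fs ± 8.6 MHz for integer k ≥ 0.
k=0: 8.6 MHz.
k=1: 30 MHz, 47.2 MHz.
k=2: 68.6 MHz, 85.8 MHz.
k=3: 107.2 MHz, 124.4 MHz.
k=4: 145.8 MHz, 163 MHz.
Within [39.6 MHz, 112.8 MHz]: 47.2 MHz, 68.6 MHz, 85.8 MHz, 107.2 MHz.

47.2 MHz, 68.6 MHz, 85.8 MHz, 107.2 MHz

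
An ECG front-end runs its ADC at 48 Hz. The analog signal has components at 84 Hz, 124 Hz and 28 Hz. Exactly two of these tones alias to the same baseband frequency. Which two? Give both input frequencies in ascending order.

28 Hz, 124 Hz

fs/2 = 24 Hz.
84 Hz mod fs = 36 Hz.
36 Hz > fs/2 = 24 Hz, folds to fs − 36 Hz = 12 Hz.
124 Hz mod fs = 28 Hz.
28 Hz > fs/2 = 24 Hz, folds to fs − 28 Hz = 20 Hz.
28 Hz > fs/2 = 24 Hz, folds to fs − 28 Hz = 20 Hz.
28 Hz and 124 Hz both map to 20 Hz.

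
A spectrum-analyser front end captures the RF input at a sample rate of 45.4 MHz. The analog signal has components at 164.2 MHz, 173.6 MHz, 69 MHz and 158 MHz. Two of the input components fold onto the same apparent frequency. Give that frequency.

fs/2 = 22.7 MHz.
164.2 MHz mod fs = 28 MHz.
28 MHz > fs/2 = 22.7 MHz, folds to fs − 28 MHz = 17.4 MHz.
173.6 MHz mod fs = 37.4 MHz.
37.4 MHz > fs/2 = 22.7 MHz, folds to fs − 37.4 MHz = 8 MHz.
69 MHz mod fs = 23.6 MHz.
23.6 MHz > fs/2 = 22.7 MHz, folds to fs − 23.6 MHz = 21.8 MHz.
158 MHz mod fs = 21.8 MHz.
21.8 MHz ≤ fs/2 = 22.7 MHz, appears at 21.8 MHz.
69 MHz and 158 MHz both map to 21.8 MHz.

21.8 MHz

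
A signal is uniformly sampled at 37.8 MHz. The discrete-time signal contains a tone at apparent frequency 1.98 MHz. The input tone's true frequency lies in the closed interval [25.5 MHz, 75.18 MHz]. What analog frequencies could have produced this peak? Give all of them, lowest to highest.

35.82 MHz, 39.78 MHz, 73.62 MHz

Frequencies that alias to 1.98 MHz are k·fs ± 1.98 MHz for integer k ≥ 0.
k=0: 1.98 MHz.
k=1: 35.82 MHz, 39.78 MHz.
k=2: 73.62 MHz, 77.58 MHz.
k=3: 111.42 MHz, 115.38 MHz.
Within [25.5 MHz, 75.18 MHz]: 35.82 MHz, 39.78 MHz, 73.62 MHz.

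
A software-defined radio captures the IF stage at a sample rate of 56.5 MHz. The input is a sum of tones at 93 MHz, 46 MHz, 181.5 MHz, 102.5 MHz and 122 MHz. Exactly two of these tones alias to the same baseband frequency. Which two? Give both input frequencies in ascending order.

fs/2 = 28.25 MHz.
93 MHz mod fs = 36.5 MHz.
36.5 MHz > fs/2 = 28.25 MHz, folds to fs − 36.5 MHz = 20 MHz.
46 MHz > fs/2 = 28.25 MHz, folds to fs − 46 MHz = 10.5 MHz.
181.5 MHz mod fs = 12 MHz.
12 MHz ≤ fs/2 = 28.25 MHz, appears at 12 MHz.
102.5 MHz mod fs = 46 MHz.
46 MHz > fs/2 = 28.25 MHz, folds to fs − 46 MHz = 10.5 MHz.
122 MHz mod fs = 9 MHz.
9 MHz ≤ fs/2 = 28.25 MHz, appears at 9 MHz.
46 MHz and 102.5 MHz both map to 10.5 MHz.

46 MHz, 102.5 MHz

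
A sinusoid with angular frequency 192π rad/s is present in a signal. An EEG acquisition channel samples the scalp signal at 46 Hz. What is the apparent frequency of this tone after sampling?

4 Hz

ω = 192π rad/s → f = ω/(2π) = 96 Hz.
96 Hz mod fs = 4 Hz.
4 Hz ≤ fs/2 = 23 Hz, appears at 4 Hz.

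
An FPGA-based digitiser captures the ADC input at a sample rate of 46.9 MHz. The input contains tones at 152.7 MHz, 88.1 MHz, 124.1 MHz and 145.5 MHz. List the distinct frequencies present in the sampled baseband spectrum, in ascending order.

fs/2 = 23.45 MHz.
152.7 MHz mod fs = 12 MHz.
12 MHz ≤ fs/2 = 23.45 MHz, appears at 12 MHz.
88.1 MHz mod fs = 41.2 MHz.
41.2 MHz > fs/2 = 23.45 MHz, folds to fs − 41.2 MHz = 5.7 MHz.
124.1 MHz mod fs = 30.3 MHz.
30.3 MHz > fs/2 = 23.45 MHz, folds to fs − 30.3 MHz = 16.6 MHz.
145.5 MHz mod fs = 4.8 MHz.
4.8 MHz ≤ fs/2 = 23.45 MHz, appears at 4.8 MHz.
Distinct values: {4.8 MHz, 5.7 MHz, 12 MHz, 16.6 MHz}.

4.8 MHz, 5.7 MHz, 12 MHz, 16.6 MHz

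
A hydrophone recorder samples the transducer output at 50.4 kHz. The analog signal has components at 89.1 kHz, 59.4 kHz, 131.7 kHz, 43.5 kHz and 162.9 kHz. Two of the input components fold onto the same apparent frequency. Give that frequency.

11.7 kHz

fs/2 = 25.2 kHz.
89.1 kHz mod fs = 38.7 kHz.
38.7 kHz > fs/2 = 25.2 kHz, folds to fs − 38.7 kHz = 11.7 kHz.
59.4 kHz mod fs = 9 kHz.
9 kHz ≤ fs/2 = 25.2 kHz, appears at 9 kHz.
131.7 kHz mod fs = 30.9 kHz.
30.9 kHz > fs/2 = 25.2 kHz, folds to fs − 30.9 kHz = 19.5 kHz.
43.5 kHz > fs/2 = 25.2 kHz, folds to fs − 43.5 kHz = 6.9 kHz.
162.9 kHz mod fs = 11.7 kHz.
11.7 kHz ≤ fs/2 = 25.2 kHz, appears at 11.7 kHz.
89.1 kHz and 162.9 kHz both map to 11.7 kHz.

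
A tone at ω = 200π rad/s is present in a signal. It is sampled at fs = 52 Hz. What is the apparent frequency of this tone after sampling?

ω = 200π rad/s → f = ω/(2π) = 100 Hz.
100 Hz mod fs = 48 Hz.
48 Hz > fs/2 = 26 Hz, folds to fs − 48 Hz = 4 Hz.

4 Hz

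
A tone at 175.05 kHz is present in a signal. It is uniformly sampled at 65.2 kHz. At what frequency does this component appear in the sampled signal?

175.05 kHz mod fs = 44.65 kHz.
44.65 kHz > fs/2 = 32.6 kHz, folds to fs − 44.65 kHz = 20.55 kHz.

20.55 kHz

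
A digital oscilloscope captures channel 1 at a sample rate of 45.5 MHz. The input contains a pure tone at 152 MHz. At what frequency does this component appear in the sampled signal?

15.5 MHz

152 MHz mod fs = 15.5 MHz.
15.5 MHz ≤ fs/2 = 22.75 MHz, appears at 15.5 MHz.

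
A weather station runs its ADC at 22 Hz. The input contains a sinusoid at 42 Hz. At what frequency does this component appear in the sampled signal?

2 Hz

42 Hz mod fs = 20 Hz.
20 Hz > fs/2 = 11 Hz, folds to fs − 20 Hz = 2 Hz.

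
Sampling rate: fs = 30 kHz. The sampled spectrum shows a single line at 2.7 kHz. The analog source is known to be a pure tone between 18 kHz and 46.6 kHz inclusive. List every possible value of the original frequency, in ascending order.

Frequencies that alias to 2.7 kHz are k·fs ± 2.7 kHz for integer k ≥ 0.
k=0: 2.7 kHz.
k=1: 27.3 kHz, 32.7 kHz.
k=2: 57.3 kHz, 62.7 kHz.
Within [18 kHz, 46.6 kHz]: 27.3 kHz, 32.7 kHz.

27.3 kHz, 32.7 kHz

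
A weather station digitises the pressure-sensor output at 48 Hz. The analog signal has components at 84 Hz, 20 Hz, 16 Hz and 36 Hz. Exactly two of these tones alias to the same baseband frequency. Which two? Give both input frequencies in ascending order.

36 Hz, 84 Hz

fs/2 = 24 Hz.
84 Hz mod fs = 36 Hz.
36 Hz > fs/2 = 24 Hz, folds to fs − 36 Hz = 12 Hz.
20 Hz ≤ fs/2 = 24 Hz, passes unchanged.
16 Hz ≤ fs/2 = 24 Hz, passes unchanged.
36 Hz > fs/2 = 24 Hz, folds to fs − 36 Hz = 12 Hz.
36 Hz and 84 Hz both map to 12 Hz.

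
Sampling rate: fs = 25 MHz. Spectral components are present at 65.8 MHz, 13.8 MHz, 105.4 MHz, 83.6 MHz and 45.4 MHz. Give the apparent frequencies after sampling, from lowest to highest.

fs/2 = 12.5 MHz.
65.8 MHz mod fs = 15.8 MHz.
15.8 MHz > fs/2 = 12.5 MHz, folds to fs − 15.8 MHz = 9.2 MHz.
13.8 MHz > fs/2 = 12.5 MHz, folds to fs − 13.8 MHz = 11.2 MHz.
105.4 MHz mod fs = 5.4 MHz.
5.4 MHz ≤ fs/2 = 12.5 MHz, appears at 5.4 MHz.
83.6 MHz mod fs = 8.6 MHz.
8.6 MHz ≤ fs/2 = 12.5 MHz, appears at 8.6 MHz.
45.4 MHz mod fs = 20.4 MHz.
20.4 MHz > fs/2 = 12.5 MHz, folds to fs − 20.4 MHz = 4.6 MHz.
Distinct values: {4.6 MHz, 5.4 MHz, 8.6 MHz, 9.2 MHz, 11.2 MHz}.

4.6 MHz, 5.4 MHz, 8.6 MHz, 9.2 MHz, 11.2 MHz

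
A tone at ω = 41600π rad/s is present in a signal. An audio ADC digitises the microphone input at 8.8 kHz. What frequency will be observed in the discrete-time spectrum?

3.2 kHz

ω = 41600π rad/s → f = ω/(2π) = 20800 Hz = 20.8 kHz.
20.8 kHz mod fs = 3.2 kHz.
3.2 kHz ≤ fs/2 = 4.4 kHz, appears at 3.2 kHz.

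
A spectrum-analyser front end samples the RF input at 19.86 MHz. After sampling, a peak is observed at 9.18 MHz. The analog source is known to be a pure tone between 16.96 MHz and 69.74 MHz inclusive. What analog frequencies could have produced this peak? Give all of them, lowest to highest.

Frequencies that alias to 9.18 MHz are k·fs ± 9.18 MHz for integer k ≥ 0.
k=0: 9.18 MHz.
k=1: 10.68 MHz, 29.04 MHz.
k=2: 30.54 MHz, 48.9 MHz.
k=3: 50.4 MHz, 68.76 MHz.
k=4: 70.26 MHz, 88.62 MHz.
Within [16.96 MHz, 69.74 MHz]: 29.04 MHz, 30.54 MHz, 48.9 MHz, 50.4 MHz, 68.76 MHz.

29.04 MHz, 30.54 MHz, 48.9 MHz, 50.4 MHz, 68.76 MHz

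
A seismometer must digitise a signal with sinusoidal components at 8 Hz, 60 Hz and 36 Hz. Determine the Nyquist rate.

120 Hz

Highest-frequency component: 60 Hz.
Nyquist rate = 2 × 60 Hz = 120 Hz.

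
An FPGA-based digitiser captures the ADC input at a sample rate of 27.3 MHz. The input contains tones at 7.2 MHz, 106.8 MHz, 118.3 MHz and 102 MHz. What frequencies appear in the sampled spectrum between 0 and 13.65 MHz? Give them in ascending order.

2.4 MHz, 7.2 MHz, 9.1 MHz

fs/2 = 13.65 MHz.
7.2 MHz ≤ fs/2 = 13.65 MHz, passes unchanged.
106.8 MHz mod fs = 24.9 MHz.
24.9 MHz > fs/2 = 13.65 MHz, folds to fs − 24.9 MHz = 2.4 MHz.
118.3 MHz mod fs = 9.1 MHz.
9.1 MHz ≤ fs/2 = 13.65 MHz, appears at 9.1 MHz.
102 MHz mod fs = 20.1 MHz.
20.1 MHz > fs/2 = 13.65 MHz, folds to fs − 20.1 MHz = 7.2 MHz.
Distinct values: {2.4 MHz, 7.2 MHz, 9.1 MHz}.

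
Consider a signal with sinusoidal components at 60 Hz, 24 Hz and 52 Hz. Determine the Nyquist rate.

Highest-frequency component: 60 Hz.
Nyquist rate = 2 × 60 Hz = 120 Hz.

120 Hz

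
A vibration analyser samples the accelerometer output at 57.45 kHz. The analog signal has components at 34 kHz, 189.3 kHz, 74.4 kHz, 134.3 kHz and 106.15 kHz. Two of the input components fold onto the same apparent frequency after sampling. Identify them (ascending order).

fs/2 = 28.725 kHz.
34 kHz > fs/2 = 28.725 kHz, folds to fs − 34 kHz = 23.45 kHz.
189.3 kHz mod fs = 16.95 kHz.
16.95 kHz ≤ fs/2 = 28.725 kHz, appears at 16.95 kHz.
74.4 kHz mod fs = 16.95 kHz.
16.95 kHz ≤ fs/2 = 28.725 kHz, appears at 16.95 kHz.
134.3 kHz mod fs = 19.4 kHz.
19.4 kHz ≤ fs/2 = 28.725 kHz, appears at 19.4 kHz.
106.15 kHz mod fs = 48.7 kHz.
48.7 kHz > fs/2 = 28.725 kHz, folds to fs − 48.7 kHz = 8.75 kHz.
74.4 kHz and 189.3 kHz both map to 16.95 kHz.

74.4 kHz, 189.3 kHz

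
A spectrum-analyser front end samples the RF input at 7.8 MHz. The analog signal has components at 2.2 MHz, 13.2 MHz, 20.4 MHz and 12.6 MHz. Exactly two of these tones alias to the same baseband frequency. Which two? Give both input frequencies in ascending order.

fs/2 = 3.9 MHz.
2.2 MHz ≤ fs/2 = 3.9 MHz, passes unchanged.
13.2 MHz mod fs = 5.4 MHz.
5.4 MHz > fs/2 = 3.9 MHz, folds to fs − 5.4 MHz = 2.4 MHz.
20.4 MHz mod fs = 4.8 MHz.
4.8 MHz > fs/2 = 3.9 MHz, folds to fs − 4.8 MHz = 3 MHz.
12.6 MHz mod fs = 4.8 MHz.
4.8 MHz > fs/2 = 3.9 MHz, folds to fs − 4.8 MHz = 3 MHz.
12.6 MHz and 20.4 MHz both map to 3 MHz.

12.6 MHz, 20.4 MHz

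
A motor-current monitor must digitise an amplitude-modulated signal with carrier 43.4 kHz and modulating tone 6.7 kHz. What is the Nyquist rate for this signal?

AM sidebands sit at fc ± fm = 36.7 kHz and 50.1 kHz.
Highest-frequency component: 50.1 kHz.
Nyquist rate = 2 × 50.1 kHz = 100.2 kHz.

100.2 kHz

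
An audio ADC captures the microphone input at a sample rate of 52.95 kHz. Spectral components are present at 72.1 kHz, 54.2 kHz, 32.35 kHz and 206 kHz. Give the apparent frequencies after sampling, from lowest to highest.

fs/2 = 26.475 kHz.
72.1 kHz mod fs = 19.15 kHz.
19.15 kHz ≤ fs/2 = 26.475 kHz, appears at 19.15 kHz.
54.2 kHz mod fs = 1.25 kHz.
1.25 kHz ≤ fs/2 = 26.475 kHz, appears at 1.25 kHz.
32.35 kHz > fs/2 = 26.475 kHz, folds to fs − 32.35 kHz = 20.6 kHz.
206 kHz mod fs = 47.15 kHz.
47.15 kHz > fs/2 = 26.475 kHz, folds to fs − 47.15 kHz = 5.8 kHz.
Distinct values: {1.25 kHz, 5.8 kHz, 19.15 kHz, 20.6 kHz}.

1.25 kHz, 5.8 kHz, 19.15 kHz, 20.6 kHz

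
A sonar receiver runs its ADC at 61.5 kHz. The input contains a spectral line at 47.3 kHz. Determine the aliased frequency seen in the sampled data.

14.2 kHz

47.3 kHz > fs/2 = 30.75 kHz, folds to fs − 47.3 kHz = 14.2 kHz.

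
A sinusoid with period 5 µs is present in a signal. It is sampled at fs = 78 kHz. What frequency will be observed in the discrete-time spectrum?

34 kHz

T = 5 µs → f = 1/T = 200 kHz.
200 kHz mod fs = 44 kHz.
44 kHz > fs/2 = 39 kHz, folds to fs − 44 kHz = 34 kHz.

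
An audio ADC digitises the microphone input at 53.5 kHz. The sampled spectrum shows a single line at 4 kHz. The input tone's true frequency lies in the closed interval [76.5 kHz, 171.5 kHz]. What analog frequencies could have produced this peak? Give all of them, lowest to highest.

103 kHz, 111 kHz, 156.5 kHz, 164.5 kHz

Frequencies that alias to 4 kHz are k·fs ± 4 kHz for integer k ≥ 0.
k=0: 4 kHz.
k=1: 49.5 kHz, 57.5 kHz.
k=2: 103 kHz, 111 kHz.
k=3: 156.5 kHz, 164.5 kHz.
k=4: 210 kHz, 218 kHz.
Within [76.5 kHz, 171.5 kHz]: 103 kHz, 111 kHz, 156.5 kHz, 164.5 kHz.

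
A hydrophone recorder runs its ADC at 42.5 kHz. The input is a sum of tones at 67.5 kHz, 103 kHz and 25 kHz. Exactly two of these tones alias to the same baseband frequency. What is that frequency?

17.5 kHz

fs/2 = 21.25 kHz.
67.5 kHz mod fs = 25 kHz.
25 kHz > fs/2 = 21.25 kHz, folds to fs − 25 kHz = 17.5 kHz.
103 kHz mod fs = 18 kHz.
18 kHz ≤ fs/2 = 21.25 kHz, appears at 18 kHz.
25 kHz > fs/2 = 21.25 kHz, folds to fs − 25 kHz = 17.5 kHz.
25 kHz and 67.5 kHz both map to 17.5 kHz.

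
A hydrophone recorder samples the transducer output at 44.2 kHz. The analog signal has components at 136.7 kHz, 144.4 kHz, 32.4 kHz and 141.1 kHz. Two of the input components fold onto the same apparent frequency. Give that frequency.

fs/2 = 22.1 kHz.
136.7 kHz mod fs = 4.1 kHz.
4.1 kHz ≤ fs/2 = 22.1 kHz, appears at 4.1 kHz.
144.4 kHz mod fs = 11.8 kHz.
11.8 kHz ≤ fs/2 = 22.1 kHz, appears at 11.8 kHz.
32.4 kHz > fs/2 = 22.1 kHz, folds to fs − 32.4 kHz = 11.8 kHz.
141.1 kHz mod fs = 8.5 kHz.
8.5 kHz ≤ fs/2 = 22.1 kHz, appears at 8.5 kHz.
32.4 kHz and 144.4 kHz both map to 11.8 kHz.

11.8 kHz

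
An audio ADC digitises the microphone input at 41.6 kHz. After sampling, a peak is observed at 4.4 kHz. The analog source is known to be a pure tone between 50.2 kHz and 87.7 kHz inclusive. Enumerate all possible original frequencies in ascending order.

Frequencies that alias to 4.4 kHz are k·fs ± 4.4 kHz for integer k ≥ 0.
k=0: 4.4 kHz.
k=1: 37.2 kHz, 46 kHz.
k=2: 78.8 kHz, 87.6 kHz.
k=3: 120.4 kHz, 129.2 kHz.
Within [50.2 kHz, 87.7 kHz]: 78.8 kHz, 87.6 kHz.

78.8 kHz, 87.6 kHz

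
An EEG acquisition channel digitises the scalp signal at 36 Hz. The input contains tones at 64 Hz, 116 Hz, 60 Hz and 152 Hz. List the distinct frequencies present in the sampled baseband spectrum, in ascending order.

fs/2 = 18 Hz.
64 Hz mod fs = 28 Hz.
28 Hz > fs/2 = 18 Hz, folds to fs − 28 Hz = 8 Hz.
116 Hz mod fs = 8 Hz.
8 Hz ≤ fs/2 = 18 Hz, appears at 8 Hz.
60 Hz mod fs = 24 Hz.
24 Hz > fs/2 = 18 Hz, folds to fs − 24 Hz = 12 Hz.
152 Hz mod fs = 8 Hz.
8 Hz ≤ fs/2 = 18 Hz, appears at 8 Hz.
Distinct values: {8 Hz, 12 Hz}.

8 Hz, 12 Hz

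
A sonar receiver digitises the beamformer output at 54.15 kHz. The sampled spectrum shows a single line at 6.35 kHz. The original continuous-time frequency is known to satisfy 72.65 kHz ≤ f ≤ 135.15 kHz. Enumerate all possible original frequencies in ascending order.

Frequencies that alias to 6.35 kHz are k·fs ± 6.35 kHz for integer k ≥ 0.
k=0: 6.35 kHz.
k=1: 47.8 kHz, 60.5 kHz.
k=2: 101.95 kHz, 114.65 kHz.
k=3: 156.1 kHz, 168.8 kHz.
Within [72.65 kHz, 135.15 kHz]: 101.95 kHz, 114.65 kHz.

101.95 kHz, 114.65 kHz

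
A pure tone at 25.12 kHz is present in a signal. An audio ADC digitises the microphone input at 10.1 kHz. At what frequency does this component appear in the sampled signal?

4.92 kHz

25.12 kHz mod fs = 4.92 kHz.
4.92 kHz ≤ fs/2 = 5.05 kHz, appears at 4.92 kHz.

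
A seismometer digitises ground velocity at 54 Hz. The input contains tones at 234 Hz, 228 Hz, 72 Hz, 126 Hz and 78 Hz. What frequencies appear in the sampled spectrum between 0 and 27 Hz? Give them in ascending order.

12 Hz, 18 Hz, 24 Hz

fs/2 = 27 Hz.
234 Hz mod fs = 18 Hz.
18 Hz ≤ fs/2 = 27 Hz, appears at 18 Hz.
228 Hz mod fs = 12 Hz.
12 Hz ≤ fs/2 = 27 Hz, appears at 12 Hz.
72 Hz mod fs = 18 Hz.
18 Hz ≤ fs/2 = 27 Hz, appears at 18 Hz.
126 Hz mod fs = 18 Hz.
18 Hz ≤ fs/2 = 27 Hz, appears at 18 Hz.
78 Hz mod fs = 24 Hz.
24 Hz ≤ fs/2 = 27 Hz, appears at 24 Hz.
Distinct values: {12 Hz, 18 Hz, 24 Hz}.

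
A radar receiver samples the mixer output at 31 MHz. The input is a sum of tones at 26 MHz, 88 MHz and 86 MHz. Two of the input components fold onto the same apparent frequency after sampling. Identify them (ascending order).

26 MHz, 88 MHz

fs/2 = 15.5 MHz.
26 MHz > fs/2 = 15.5 MHz, folds to fs − 26 MHz = 5 MHz.
88 MHz mod fs = 26 MHz.
26 MHz > fs/2 = 15.5 MHz, folds to fs − 26 MHz = 5 MHz.
86 MHz mod fs = 24 MHz.
24 MHz > fs/2 = 15.5 MHz, folds to fs − 24 MHz = 7 MHz.
26 MHz and 88 MHz both map to 5 MHz.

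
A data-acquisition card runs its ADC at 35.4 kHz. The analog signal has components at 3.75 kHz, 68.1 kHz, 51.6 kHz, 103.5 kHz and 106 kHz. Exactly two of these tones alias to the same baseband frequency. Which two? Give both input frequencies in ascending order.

68.1 kHz, 103.5 kHz

fs/2 = 17.7 kHz.
3.75 kHz ≤ fs/2 = 17.7 kHz, passes unchanged.
68.1 kHz mod fs = 32.7 kHz.
32.7 kHz > fs/2 = 17.7 kHz, folds to fs − 32.7 kHz = 2.7 kHz.
51.6 kHz mod fs = 16.2 kHz.
16.2 kHz ≤ fs/2 = 17.7 kHz, appears at 16.2 kHz.
103.5 kHz mod fs = 32.7 kHz.
32.7 kHz > fs/2 = 17.7 kHz, folds to fs − 32.7 kHz = 2.7 kHz.
106 kHz mod fs = 35.2 kHz.
35.2 kHz > fs/2 = 17.7 kHz, folds to fs − 35.2 kHz = 0.2 kHz.
68.1 kHz and 103.5 kHz both map to 2.7 kHz.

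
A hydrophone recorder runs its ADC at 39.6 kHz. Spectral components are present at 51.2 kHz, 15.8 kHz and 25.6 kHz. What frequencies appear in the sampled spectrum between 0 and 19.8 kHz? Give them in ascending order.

11.6 kHz, 14 kHz, 15.8 kHz

fs/2 = 19.8 kHz.
51.2 kHz mod fs = 11.6 kHz.
11.6 kHz ≤ fs/2 = 19.8 kHz, appears at 11.6 kHz.
15.8 kHz ≤ fs/2 = 19.8 kHz, passes unchanged.
25.6 kHz > fs/2 = 19.8 kHz, folds to fs − 25.6 kHz = 14 kHz.
Distinct values: {11.6 kHz, 14 kHz, 15.8 kHz}.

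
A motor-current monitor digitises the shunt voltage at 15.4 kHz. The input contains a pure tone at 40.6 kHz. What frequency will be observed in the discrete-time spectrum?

5.6 kHz

40.6 kHz mod fs = 9.8 kHz.
9.8 kHz > fs/2 = 7.7 kHz, folds to fs − 9.8 kHz = 5.6 kHz.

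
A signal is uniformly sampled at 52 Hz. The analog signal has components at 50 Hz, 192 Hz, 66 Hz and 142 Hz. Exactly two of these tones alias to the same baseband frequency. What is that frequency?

fs/2 = 26 Hz.
50 Hz > fs/2 = 26 Hz, folds to fs − 50 Hz = 2 Hz.
192 Hz mod fs = 36 Hz.
36 Hz > fs/2 = 26 Hz, folds to fs − 36 Hz = 16 Hz.
66 Hz mod fs = 14 Hz.
14 Hz ≤ fs/2 = 26 Hz, appears at 14 Hz.
142 Hz mod fs = 38 Hz.
38 Hz > fs/2 = 26 Hz, folds to fs − 38 Hz = 14 Hz.
66 Hz and 142 Hz both map to 14 Hz.

14 Hz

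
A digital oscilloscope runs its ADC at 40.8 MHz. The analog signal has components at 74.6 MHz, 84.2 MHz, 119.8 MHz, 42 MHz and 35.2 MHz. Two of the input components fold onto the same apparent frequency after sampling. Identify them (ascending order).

fs/2 = 20.4 MHz.
74.6 MHz mod fs = 33.8 MHz.
33.8 MHz > fs/2 = 20.4 MHz, folds to fs − 33.8 MHz = 7 MHz.
84.2 MHz mod fs = 2.6 MHz.
2.6 MHz ≤ fs/2 = 20.4 MHz, appears at 2.6 MHz.
119.8 MHz mod fs = 38.2 MHz.
38.2 MHz > fs/2 = 20.4 MHz, folds to fs − 38.2 MHz = 2.6 MHz.
42 MHz mod fs = 1.2 MHz.
1.2 MHz ≤ fs/2 = 20.4 MHz, appears at 1.2 MHz.
35.2 MHz > fs/2 = 20.4 MHz, folds to fs − 35.2 MHz = 5.6 MHz.
84.2 MHz and 119.8 MHz both map to 2.6 MHz.

84.2 MHz, 119.8 MHz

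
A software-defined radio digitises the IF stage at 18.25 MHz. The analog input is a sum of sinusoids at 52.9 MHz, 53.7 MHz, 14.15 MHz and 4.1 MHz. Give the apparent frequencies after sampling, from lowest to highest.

fs/2 = 9.125 MHz.
52.9 MHz mod fs = 16.4 MHz.
16.4 MHz > fs/2 = 9.125 MHz, folds to fs − 16.4 MHz = 1.85 MHz.
53.7 MHz mod fs = 17.2 MHz.
17.2 MHz > fs/2 = 9.125 MHz, folds to fs − 17.2 MHz = 1.05 MHz.
14.15 MHz > fs/2 = 9.125 MHz, folds to fs − 14.15 MHz = 4.1 MHz.
4.1 MHz ≤ fs/2 = 9.125 MHz, passes unchanged.
Distinct values: {1.05 MHz, 1.85 MHz, 4.1 MHz}.

1.05 MHz, 1.85 MHz, 4.1 MHz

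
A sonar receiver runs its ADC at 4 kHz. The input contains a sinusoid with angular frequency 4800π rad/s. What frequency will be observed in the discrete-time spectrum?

1.6 kHz

ω = 4800π rad/s → f = ω/(2π) = 2400 Hz = 2.4 kHz.
2.4 kHz > fs/2 = 2 kHz, folds to fs − 2.4 kHz = 1.6 kHz.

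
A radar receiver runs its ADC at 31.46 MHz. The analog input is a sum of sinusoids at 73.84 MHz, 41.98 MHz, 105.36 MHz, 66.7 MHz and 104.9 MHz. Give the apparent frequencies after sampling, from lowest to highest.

fs/2 = 15.73 MHz.
73.84 MHz mod fs = 10.92 MHz.
10.92 MHz ≤ fs/2 = 15.73 MHz, appears at 10.92 MHz.
41.98 MHz mod fs = 10.52 MHz.
10.52 MHz ≤ fs/2 = 15.73 MHz, appears at 10.52 MHz.
105.36 MHz mod fs = 10.98 MHz.
10.98 MHz ≤ fs/2 = 15.73 MHz, appears at 10.98 MHz.
66.7 MHz mod fs = 3.78 MHz.
3.78 MHz ≤ fs/2 = 15.73 MHz, appears at 3.78 MHz.
104.9 MHz mod fs = 10.52 MHz.
10.52 MHz ≤ fs/2 = 15.73 MHz, appears at 10.52 MHz.
Distinct values: {3.78 MHz, 10.52 MHz, 10.92 MHz, 10.98 MHz}.

3.78 MHz, 10.52 MHz, 10.92 MHz, 10.98 MHz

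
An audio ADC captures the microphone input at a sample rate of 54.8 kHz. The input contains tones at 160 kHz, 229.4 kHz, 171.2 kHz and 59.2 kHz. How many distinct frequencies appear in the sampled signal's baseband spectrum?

fs/2 = 27.4 kHz.
160 kHz mod fs = 50.4 kHz.
50.4 kHz > fs/2 = 27.4 kHz, folds to fs − 50.4 kHz = 4.4 kHz.
229.4 kHz mod fs = 10.2 kHz.
10.2 kHz ≤ fs/2 = 27.4 kHz, appears at 10.2 kHz.
171.2 kHz mod fs = 6.8 kHz.
6.8 kHz ≤ fs/2 = 27.4 kHz, appears at 6.8 kHz.
59.2 kHz mod fs = 4.4 kHz.
4.4 kHz ≤ fs/2 = 27.4 kHz, appears at 4.4 kHz.
Distinct values: {4.4 kHz, 6.8 kHz, 10.2 kHz} → 3.

3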